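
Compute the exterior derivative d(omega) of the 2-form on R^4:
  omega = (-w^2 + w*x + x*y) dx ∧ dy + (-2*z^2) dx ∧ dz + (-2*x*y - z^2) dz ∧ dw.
d(omega) = (-2*w + x) dx ∧ dy ∧ dw + (-2*y) dx ∧ dz ∧ dw + (-2*x) dy ∧ dz ∧ dw

For a 2-form omega = sum_{i<j} g_{ij} dx_i ∧ dx_j, the exterior derivative is
  d(omega) = sum_{i<j} d(g_{ij}) ∧ dx_i ∧ dx_j = sum_{i<j, k} (∂g_{ij}/∂x_k) dx_k ∧ dx_i ∧ dx_j.
Expand each term, using dx_k ∧ dx_i ∧ dx_j = sgn(permutation) dx_{(a)} ∧ dx_{(b)} ∧ dx_{(c)} with (a < b < c) sorted:
  d(-w^2 + w*x + x*y) includes (∂/∂w)(-w^2 + w*x + x*y) dw = (-2*w + x) dw, which multiplied by dx ∧ dy gives (-2*w + x) dx ∧ dy ∧ dw
  d(-2*x*y - z^2) includes (∂/∂x)(-2*x*y - z^2) dx = (-2*y) dx, which multiplied by dz ∧ dw gives (-2*y) dx ∧ dz ∧ dw
  d(-2*x*y - z^2) includes (∂/∂y)(-2*x*y - z^2) dy = (-2*x) dy, which multiplied by dz ∧ dw gives (-2*x) dy ∧ dz ∧ dw
Collecting like 3-forms: d(omega) = (-2*w + x) dx ∧ dy ∧ dw + (-2*y) dx ∧ dz ∧ dw + (-2*x) dy ∧ dz ∧ dw.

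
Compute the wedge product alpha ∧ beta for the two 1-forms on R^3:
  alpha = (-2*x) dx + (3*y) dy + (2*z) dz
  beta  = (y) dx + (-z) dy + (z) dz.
alpha ∧ beta = (2*x*z - 3*y^2) dx ∧ dy + (-2*z*(x + y)) dx ∧ dz + (z*(3*y + 2*z)) dy ∧ dz

Distribute the wedge, using dx_i ∧ dx_j = -dx_j ∧ dx_i and dx_i ∧ dx_i = 0. For each pair (i, j) with i < j, the coefficient of dx_i ∧ dx_j in alpha ∧ beta is (alpha_i * beta_j - alpha_j * beta_i). Collecting: alpha ∧ beta = (2*x*z - 3*y^2) dx ∧ dy + (-2*z*(x + y)) dx ∧ dz + (z*(3*y + 2*z)) dy ∧ dz.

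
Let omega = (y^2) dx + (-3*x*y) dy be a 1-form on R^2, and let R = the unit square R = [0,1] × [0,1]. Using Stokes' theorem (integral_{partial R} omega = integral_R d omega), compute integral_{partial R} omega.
integral_(partial R) omega = -5/2

Stokes: integral_partial_R omega = integral_R d omega with d omega = (∂Q/∂x - ∂P/∂y) dx ∧ dy.
  ∂Q/∂x = -3*y
  ∂P/∂y = 2*y
  integrand = ∂Q/∂x - ∂P/∂y = -5*y.
Integrating over R: integral_0^1 integral_0^1 (-5*y) dx dy = -5/2.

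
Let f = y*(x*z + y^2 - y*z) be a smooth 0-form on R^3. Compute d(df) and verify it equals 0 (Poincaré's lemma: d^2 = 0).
d(df) = 0

Step 1: df = sum_i (∂f/∂x_i) dx_i = (y*z) dx + (x*z + 3*y^2 - 2*y*z) dy + (y*(x - y)) dz.
Step 2: Apply d again. Using the 1-form formula, the coefficient of dx ∧ dy in d(df) is ∂^2 f/∂x ∂y - ∂^2 f/∂y ∂x = (z) - (z) = 0 (equality of mixed partials for smooth f).
Similarly for dx ∧ dz and dy ∧ dz — all coefficients vanish. So d(df) = 0.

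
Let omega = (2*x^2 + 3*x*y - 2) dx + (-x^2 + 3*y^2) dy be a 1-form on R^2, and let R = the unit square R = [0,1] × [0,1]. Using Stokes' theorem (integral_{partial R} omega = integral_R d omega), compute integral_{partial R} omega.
integral_(partial R) omega = -5/2

Stokes: integral_partial_R omega = integral_R d omega with d omega = (∂Q/∂x - ∂P/∂y) dx ∧ dy.
  ∂Q/∂x = -2*x
  ∂P/∂y = 3*x
  integrand = ∂Q/∂x - ∂P/∂y = -5*x.
Integrating over R: integral_0^1 integral_0^1 (-5*x) dx dy = -5/2.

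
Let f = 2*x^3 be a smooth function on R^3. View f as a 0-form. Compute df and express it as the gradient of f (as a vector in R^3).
df = (6*x^2) dx + (0) dy + (0) dz; grad f = (6*x^2, 0, 0)

For a 0-form f, d f = (∂f/∂x) dx + (∂f/∂y) dy + (∂f/∂z) dz. The components of the vector representation are exactly the entries of grad f in Cartesian coordinates:
  ∂f/∂x = 6*x^2
  ∂f/∂y = 0
  ∂f/∂z = 0.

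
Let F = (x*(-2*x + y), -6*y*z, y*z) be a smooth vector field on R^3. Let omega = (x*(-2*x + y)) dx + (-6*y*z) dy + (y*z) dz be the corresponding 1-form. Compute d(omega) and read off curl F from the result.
d(omega) = (6*y + z) dy ∧ dz + (0) dz ∧ dx + (-x) dx ∧ dy; curl F = (6*y + z, 0, -x)

d omega = sum_{i<j} (∂f_j/∂x_i - ∂f_i/∂x_j) dx_i ∧ dx_j. Under the identification (dy ∧ dz, dz ∧ dx, dx ∧ dy) ↔ (e_x, e_y, e_z), the coefficients are exactly the components of curl F. Compute:
  ∂R/∂y - ∂Q/∂z = (z) - (-6*y) = 6*y + z
  ∂P/∂z - ∂R/∂x = (0) - (0) = 0
  ∂Q/∂x - ∂P/∂y = (0) - (x) = -x.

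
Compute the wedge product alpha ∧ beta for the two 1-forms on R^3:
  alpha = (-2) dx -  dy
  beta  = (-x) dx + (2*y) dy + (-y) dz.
alpha ∧ beta = (-x - 4*y) dx ∧ dy + (2*y) dx ∧ dz + (y) dy ∧ dz

Distribute the wedge, using dx_i ∧ dx_j = -dx_j ∧ dx_i and dx_i ∧ dx_i = 0. For each pair (i, j) with i < j, the coefficient of dx_i ∧ dx_j in alpha ∧ beta is (alpha_i * beta_j - alpha_j * beta_i). Collecting: alpha ∧ beta = (-x - 4*y) dx ∧ dy + (2*y) dx ∧ dz + (y) dy ∧ dz.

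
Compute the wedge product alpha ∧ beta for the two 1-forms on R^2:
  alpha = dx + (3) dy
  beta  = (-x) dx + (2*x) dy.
alpha ∧ beta = (5*x) dx ∧ dy

Distribute the wedge, using dx_i ∧ dx_j = -dx_j ∧ dx_i and dx_i ∧ dx_i = 0. For each pair (i, j) with i < j, the coefficient of dx_i ∧ dx_j in alpha ∧ beta is (alpha_i * beta_j - alpha_j * beta_i). Collecting: alpha ∧ beta = (5*x) dx ∧ dy.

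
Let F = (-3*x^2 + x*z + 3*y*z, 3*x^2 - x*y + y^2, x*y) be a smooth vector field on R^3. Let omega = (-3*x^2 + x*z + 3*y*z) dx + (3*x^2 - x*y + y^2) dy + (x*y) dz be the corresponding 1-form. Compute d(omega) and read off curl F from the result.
d(omega) = (x) dy ∧ dz + (x + 2*y) dz ∧ dx + (6*x - y - 3*z) dx ∧ dy; curl F = (x, x + 2*y, 6*x - y - 3*z)

d omega = sum_{i<j} (∂f_j/∂x_i - ∂f_i/∂x_j) dx_i ∧ dx_j. Under the identification (dy ∧ dz, dz ∧ dx, dx ∧ dy) ↔ (e_x, e_y, e_z), the coefficients are exactly the components of curl F. Compute:
  ∂R/∂y - ∂Q/∂z = (x) - (0) = x
  ∂P/∂z - ∂R/∂x = (x + 3*y) - (y) = x + 2*y
  ∂Q/∂x - ∂P/∂y = (6*x - y) - (3*z) = 6*x - y - 3*z.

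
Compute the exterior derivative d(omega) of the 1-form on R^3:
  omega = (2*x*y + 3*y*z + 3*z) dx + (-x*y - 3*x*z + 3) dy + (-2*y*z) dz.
d(omega) = (-2*x - y - 6*z) dx ∧ dy + (-3*y - 3) dx ∧ dz + (3*x - 2*z) dy ∧ dz

For a 1-form omega = sum_i f_i dx_i, the exterior derivative is
  d(omega) = sum_{i < j} (∂f_j/∂x_i - ∂f_i/∂x_j) dx_i ∧ dx_j.
  coefficient of dx ∧ dy: ∂f_2/∂x - ∂f_1/∂y = ∂(-x*y - 3*x*z + 3)/∂x - ∂(2*x*y + 3*y*z + 3*z)/∂y = -2*x - y - 6*z
  coefficient of dx ∧ dz: ∂f_3/∂x - ∂f_1/∂z = ∂(-2*y*z)/∂x - ∂(2*x*y + 3*y*z + 3*z)/∂z = -3*y - 3
  coefficient of dy ∧ dz: ∂f_3/∂y - ∂f_2/∂z = ∂(-2*y*z)/∂y - ∂(-x*y - 3*x*z + 3)/∂z = 3*x - 2*z
Assembling: d(omega) = (-2*x - y - 6*z) dx ∧ dy + (-3*y - 3) dx ∧ dz + (3*x - 2*z) dy ∧ dz.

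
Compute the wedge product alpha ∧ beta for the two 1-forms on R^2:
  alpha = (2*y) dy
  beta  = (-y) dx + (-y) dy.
alpha ∧ beta = (2*y^2) dx ∧ dy

Distribute the wedge, using dx_i ∧ dx_j = -dx_j ∧ dx_i and dx_i ∧ dx_i = 0. For each pair (i, j) with i < j, the coefficient of dx_i ∧ dx_j in alpha ∧ beta is (alpha_i * beta_j - alpha_j * beta_i). Collecting: alpha ∧ beta = (2*y^2) dx ∧ dy.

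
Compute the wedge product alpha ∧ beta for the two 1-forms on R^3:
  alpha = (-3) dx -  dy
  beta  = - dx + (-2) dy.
alpha ∧ beta = (5) dx ∧ dy

Distribute the wedge, using dx_i ∧ dx_j = -dx_j ∧ dx_i and dx_i ∧ dx_i = 0. For each pair (i, j) with i < j, the coefficient of dx_i ∧ dx_j in alpha ∧ beta is (alpha_i * beta_j - alpha_j * beta_i). Collecting: alpha ∧ beta = (5) dx ∧ dy.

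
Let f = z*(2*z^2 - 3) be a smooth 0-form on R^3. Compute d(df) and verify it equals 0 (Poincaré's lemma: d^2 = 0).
d(df) = 0

Step 1: df = sum_i (∂f/∂x_i) dx_i = (0) dx + (0) dy + (6*z^2 - 3) dz.
Step 2: Apply d again. Using the 1-form formula, the coefficient of dx ∧ dy in d(df) is ∂^2 f/∂x ∂y - ∂^2 f/∂y ∂x = (0) - (0) = 0 (equality of mixed partials for smooth f).
Similarly for dx ∧ dz and dy ∧ dz — all coefficients vanish. So d(df) = 0.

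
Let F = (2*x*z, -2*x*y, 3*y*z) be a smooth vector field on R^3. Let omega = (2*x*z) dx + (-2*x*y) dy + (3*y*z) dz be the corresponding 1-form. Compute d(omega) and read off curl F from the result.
d(omega) = (3*z) dy ∧ dz + (2*x) dz ∧ dx + (-2*y) dx ∧ dy; curl F = (3*z, 2*x, -2*y)

d omega = sum_{i<j} (∂f_j/∂x_i - ∂f_i/∂x_j) dx_i ∧ dx_j. Under the identification (dy ∧ dz, dz ∧ dx, dx ∧ dy) ↔ (e_x, e_y, e_z), the coefficients are exactly the components of curl F. Compute:
  ∂R/∂y - ∂Q/∂z = (3*z) - (0) = 3*z
  ∂P/∂z - ∂R/∂x = (2*x) - (0) = 2*x
  ∂Q/∂x - ∂P/∂y = (-2*y) - (0) = -2*y.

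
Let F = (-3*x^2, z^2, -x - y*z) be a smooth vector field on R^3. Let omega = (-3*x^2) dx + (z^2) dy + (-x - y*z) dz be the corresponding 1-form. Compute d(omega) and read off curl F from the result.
d(omega) = (-3*z) dy ∧ dz + (1) dz ∧ dx + (0) dx ∧ dy; curl F = (-3*z, 1, 0)

d omega = sum_{i<j} (∂f_j/∂x_i - ∂f_i/∂x_j) dx_i ∧ dx_j. Under the identification (dy ∧ dz, dz ∧ dx, dx ∧ dy) ↔ (e_x, e_y, e_z), the coefficients are exactly the components of curl F. Compute:
  ∂R/∂y - ∂Q/∂z = (-z) - (2*z) = -3*z
  ∂P/∂z - ∂R/∂x = (0) - (-1) = 1
  ∂Q/∂x - ∂P/∂y = (0) - (0) = 0.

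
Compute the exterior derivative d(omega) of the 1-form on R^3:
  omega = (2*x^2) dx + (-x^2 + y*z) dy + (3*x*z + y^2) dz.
d(omega) = (-2*x) dx ∧ dy + (3*z) dx ∧ dz + (y) dy ∧ dz

For a 1-form omega = sum_i f_i dx_i, the exterior derivative is
  d(omega) = sum_{i < j} (∂f_j/∂x_i - ∂f_i/∂x_j) dx_i ∧ dx_j.
  coefficient of dx ∧ dy: ∂f_2/∂x - ∂f_1/∂y = ∂(-x^2 + y*z)/∂x - ∂(2*x^2)/∂y = -2*x
  coefficient of dx ∧ dz: ∂f_3/∂x - ∂f_1/∂z = ∂(3*x*z + y^2)/∂x - ∂(2*x^2)/∂z = 3*z
  coefficient of dy ∧ dz: ∂f_3/∂y - ∂f_2/∂z = ∂(3*x*z + y^2)/∂y - ∂(-x^2 + y*z)/∂z = y
Assembling: d(omega) = (-2*x) dx ∧ dy + (3*z) dx ∧ dz + (y) dy ∧ dz.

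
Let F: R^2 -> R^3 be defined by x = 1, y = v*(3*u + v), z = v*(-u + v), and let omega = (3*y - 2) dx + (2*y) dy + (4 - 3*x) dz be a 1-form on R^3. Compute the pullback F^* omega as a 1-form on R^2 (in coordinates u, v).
F^* omega = (v*(18*u*v + 6*v^2 - 1)) du + (18*u^2*v + 18*u*v^2 - u + 4*v^3 + 2*v) dv

Using F^*(f dg) = (f ∘ F) d(g ∘ F), substitute each coordinate x_i by F_i(u, v) in f_i, and replace dx_i by d F_i = (∂F_i/∂u) du + (∂F_i/∂v) dv.
  For the x component: f_1(F) = 9*u*v + 3*v^2 - 2; d F_1 = (0) du + (0) dv
  For the y component: f_2(F) = 2*v*(3*u + v); d F_2 = (3*v) du + (3*u + 2*v) dv
  For the z component: f_3(F) = 1; d F_3 = (-v) du + (-u + 2*v) dv
Combining and collecting du, dv coefficients:
  coeff of du: v*(18*u*v + 6*v^2 - 1)
  coeff of dv: 18*u^2*v + 18*u*v^2 - u + 4*v^3 + 2*v
F^* omega = (v*(18*u*v + 6*v^2 - 1)) du + (18*u^2*v + 18*u*v^2 - u + 4*v^3 + 2*v) dv.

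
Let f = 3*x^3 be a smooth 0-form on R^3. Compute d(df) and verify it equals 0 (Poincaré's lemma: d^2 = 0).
d(df) = 0

Step 1: df = sum_i (∂f/∂x_i) dx_i = (9*x^2) dx + (0) dy + (0) dz.
Step 2: Apply d again. Using the 1-form formula, the coefficient of dx ∧ dy in d(df) is ∂^2 f/∂x ∂y - ∂^2 f/∂y ∂x = (0) - (0) = 0 (equality of mixed partials for smooth f).
Similarly for dx ∧ dz and dy ∧ dz — all coefficients vanish. So d(df) = 0.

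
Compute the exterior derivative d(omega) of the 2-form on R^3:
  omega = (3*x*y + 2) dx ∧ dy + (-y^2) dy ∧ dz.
d(omega) = 0

For a 2-form omega = sum_{i<j} g_{ij} dx_i ∧ dx_j, the exterior derivative is
  d(omega) = sum_{i<j} d(g_{ij}) ∧ dx_i ∧ dx_j = sum_{i<j, k} (∂g_{ij}/∂x_k) dx_k ∧ dx_i ∧ dx_j.
Expand each term, using dx_k ∧ dx_i ∧ dx_j = sgn(permutation) dx_{(a)} ∧ dx_{(b)} ∧ dx_{(c)} with (a < b < c) sorted:

Collecting like 3-forms: d(omega) = 0.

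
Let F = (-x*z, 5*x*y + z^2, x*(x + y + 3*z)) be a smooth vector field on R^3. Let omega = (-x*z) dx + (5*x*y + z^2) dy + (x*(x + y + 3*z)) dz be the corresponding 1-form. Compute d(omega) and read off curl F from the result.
d(omega) = (x - 2*z) dy ∧ dz + (-3*x - y - 3*z) dz ∧ dx + (5*y) dx ∧ dy; curl F = (x - 2*z, -3*x - y - 3*z, 5*y)

d omega = sum_{i<j} (∂f_j/∂x_i - ∂f_i/∂x_j) dx_i ∧ dx_j. Under the identification (dy ∧ dz, dz ∧ dx, dx ∧ dy) ↔ (e_x, e_y, e_z), the coefficients are exactly the components of curl F. Compute:
  ∂R/∂y - ∂Q/∂z = (x) - (2*z) = x - 2*z
  ∂P/∂z - ∂R/∂x = (-x) - (2*x + y + 3*z) = -3*x - y - 3*z
  ∂Q/∂x - ∂P/∂y = (5*y) - (0) = 5*y.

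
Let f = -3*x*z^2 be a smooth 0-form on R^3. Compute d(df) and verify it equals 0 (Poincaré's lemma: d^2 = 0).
d(df) = 0

Step 1: df = sum_i (∂f/∂x_i) dx_i = (-3*z^2) dx + (0) dy + (-6*x*z) dz.
Step 2: Apply d again. Using the 1-form formula, the coefficient of dx ∧ dy in d(df) is ∂^2 f/∂x ∂y - ∂^2 f/∂y ∂x = (0) - (0) = 0 (equality of mixed partials for smooth f).
Similarly for dx ∧ dz and dy ∧ dz — all coefficients vanish. So d(df) = 0.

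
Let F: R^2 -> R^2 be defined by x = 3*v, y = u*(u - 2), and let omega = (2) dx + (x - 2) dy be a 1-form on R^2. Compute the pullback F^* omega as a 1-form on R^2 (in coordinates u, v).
F^* omega = (6*u*v - 4*u - 6*v + 4) du + (6) dv

Using F^*(f dg) = (f ∘ F) d(g ∘ F), substitute each coordinate x_i by F_i(u, v) in f_i, and replace dx_i by d F_i = (∂F_i/∂u) du + (∂F_i/∂v) dv.
  For the x component: f_1(F) = 2; d F_1 = (0) du + (3) dv
  For the y component: f_2(F) = 3*v - 2; d F_2 = (2*u - 2) du + (0) dv
Combining and collecting du, dv coefficients:
  coeff of du: 6*u*v - 4*u - 6*v + 4
  coeff of dv: 6
F^* omega = (6*u*v - 4*u - 6*v + 4) du + (6) dv.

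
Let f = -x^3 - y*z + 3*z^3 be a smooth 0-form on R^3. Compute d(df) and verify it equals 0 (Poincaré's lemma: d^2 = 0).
d(df) = 0

Step 1: df = sum_i (∂f/∂x_i) dx_i = (-3*x^2) dx + (-z) dy + (-y + 9*z^2) dz.
Step 2: Apply d again. Using the 1-form formula, the coefficient of dx ∧ dy in d(df) is ∂^2 f/∂x ∂y - ∂^2 f/∂y ∂x = (0) - (0) = 0 (equality of mixed partials for smooth f).
Similarly for dx ∧ dz and dy ∧ dz — all coefficients vanish. So d(df) = 0.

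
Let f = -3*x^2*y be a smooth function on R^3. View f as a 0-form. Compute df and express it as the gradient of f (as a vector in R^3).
df = (-6*x*y) dx + (-3*x^2) dy + (0) dz; grad f = (-6*x*y, -3*x^2, 0)

For a 0-form f, d f = (∂f/∂x) dx + (∂f/∂y) dy + (∂f/∂z) dz. The components of the vector representation are exactly the entries of grad f in Cartesian coordinates:
  ∂f/∂x = -6*x*y
  ∂f/∂y = -3*x^2
  ∂f/∂z = 0.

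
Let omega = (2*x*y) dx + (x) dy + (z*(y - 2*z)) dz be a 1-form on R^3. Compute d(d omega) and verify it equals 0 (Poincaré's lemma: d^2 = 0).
d(d omega) = 0

Step 1: d omega = sum_{i<j} (∂f_j/∂x_i - ∂f_i/∂x_j) dx_i ∧ dx_j:
  coeff of dx ∧ dy: 1 - 2*x
  coeff of dx ∧ dz: 0
  coeff of dy ∧ dz: z
Step 2: Apply d again to each 2-form coefficient. The only possible 3-form in R^3 is dx ∧ dy ∧ dz, with coefficient
  ∂(coeff of dy∧dz)/∂x - ∂(coeff of dx∧dz)/∂y + ∂(coeff of dx∧dy)/∂z
  = ∂/∂x (z) - ∂/∂y (0) + ∂/∂z (1 - 2*x).
Each of these terms simplifies to sums of mixed partials that cancel in pairs. The result is 0 (by equality of mixed partials for smooth functions — Schwarz / Clairaut).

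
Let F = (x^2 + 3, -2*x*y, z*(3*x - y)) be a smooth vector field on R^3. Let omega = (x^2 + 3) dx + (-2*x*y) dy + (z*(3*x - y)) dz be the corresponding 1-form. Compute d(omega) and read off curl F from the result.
d(omega) = (-z) dy ∧ dz + (-3*z) dz ∧ dx + (-2*y) dx ∧ dy; curl F = (-z, -3*z, -2*y)

d omega = sum_{i<j} (∂f_j/∂x_i - ∂f_i/∂x_j) dx_i ∧ dx_j. Under the identification (dy ∧ dz, dz ∧ dx, dx ∧ dy) ↔ (e_x, e_y, e_z), the coefficients are exactly the components of curl F. Compute:
  ∂R/∂y - ∂Q/∂z = (-z) - (0) = -z
  ∂P/∂z - ∂R/∂x = (0) - (3*z) = -3*z
  ∂Q/∂x - ∂P/∂y = (-2*y) - (0) = -2*y.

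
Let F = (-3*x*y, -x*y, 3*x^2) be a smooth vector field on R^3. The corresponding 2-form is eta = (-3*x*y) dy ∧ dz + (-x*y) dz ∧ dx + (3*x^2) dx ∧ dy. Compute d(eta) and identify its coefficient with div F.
d(eta) = (-x - 3*y) dx ∧ dy ∧ dz; div F = -x - 3*y

For a 2-form in R^3 of the form above, applying d gives a 3-form with coefficient ∂P/∂x + ∂Q/∂y + ∂R/∂z:
  ∂P/∂x = -3*y
  ∂Q/∂y = -x
  ∂R/∂z = 0
Sum = -x - 3*y, which is exactly div F.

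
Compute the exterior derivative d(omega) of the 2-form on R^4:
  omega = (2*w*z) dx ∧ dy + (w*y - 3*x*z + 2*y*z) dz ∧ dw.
d(omega) = (2*w) dx ∧ dy ∧ dz + (2*z) dx ∧ dy ∧ dw + (-3*z) dx ∧ dz ∧ dw + (w + 2*z) dy ∧ dz ∧ dw

For a 2-form omega = sum_{i<j} g_{ij} dx_i ∧ dx_j, the exterior derivative is
  d(omega) = sum_{i<j} d(g_{ij}) ∧ dx_i ∧ dx_j = sum_{i<j, k} (∂g_{ij}/∂x_k) dx_k ∧ dx_i ∧ dx_j.
Expand each term, using dx_k ∧ dx_i ∧ dx_j = sgn(permutation) dx_{(a)} ∧ dx_{(b)} ∧ dx_{(c)} with (a < b < c) sorted:
  d(2*w*z) includes (∂/∂z)(2*w*z) dz = (2*w) dz, which multiplied by dx ∧ dy gives (2*w) dx ∧ dy ∧ dz
  d(2*w*z) includes (∂/∂w)(2*w*z) dw = (2*z) dw, which multiplied by dx ∧ dy gives (2*z) dx ∧ dy ∧ dw
  d(w*y - 3*x*z + 2*y*z) includes (∂/∂x)(w*y - 3*x*z + 2*y*z) dx = (-3*z) dx, which multiplied by dz ∧ dw gives (-3*z) dx ∧ dz ∧ dw
  d(w*y - 3*x*z + 2*y*z) includes (∂/∂y)(w*y - 3*x*z + 2*y*z) dy = (w + 2*z) dy, which multiplied by dz ∧ dw gives (w + 2*z) dy ∧ dz ∧ dw
Collecting like 3-forms: d(omega) = (2*w) dx ∧ dy ∧ dz + (2*z) dx ∧ dy ∧ dw + (-3*z) dx ∧ dz ∧ dw + (w + 2*z) dy ∧ dz ∧ dw.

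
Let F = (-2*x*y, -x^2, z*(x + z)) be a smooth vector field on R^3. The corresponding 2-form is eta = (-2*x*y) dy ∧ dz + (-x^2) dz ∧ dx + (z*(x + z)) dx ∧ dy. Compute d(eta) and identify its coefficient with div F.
d(eta) = (x - 2*y + 2*z) dx ∧ dy ∧ dz; div F = x - 2*y + 2*z

For a 2-form in R^3 of the form above, applying d gives a 3-form with coefficient ∂P/∂x + ∂Q/∂y + ∂R/∂z:
  ∂P/∂x = -2*y
  ∂Q/∂y = 0
  ∂R/∂z = x + 2*z
Sum = x - 2*y + 2*z, which is exactly div F.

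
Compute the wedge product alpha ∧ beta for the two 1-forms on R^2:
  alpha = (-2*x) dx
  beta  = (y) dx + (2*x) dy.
alpha ∧ beta = (-4*x^2) dx ∧ dy

Distribute the wedge, using dx_i ∧ dx_j = -dx_j ∧ dx_i and dx_i ∧ dx_i = 0. For each pair (i, j) with i < j, the coefficient of dx_i ∧ dx_j in alpha ∧ beta is (alpha_i * beta_j - alpha_j * beta_i). Collecting: alpha ∧ beta = (-4*x^2) dx ∧ dy.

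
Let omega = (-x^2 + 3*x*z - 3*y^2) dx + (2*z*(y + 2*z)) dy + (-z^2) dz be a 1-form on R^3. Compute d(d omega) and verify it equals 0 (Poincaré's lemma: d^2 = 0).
d(d omega) = 0

Step 1: d omega = sum_{i<j} (∂f_j/∂x_i - ∂f_i/∂x_j) dx_i ∧ dx_j:
  coeff of dx ∧ dy: 6*y
  coeff of dx ∧ dz: -3*x
  coeff of dy ∧ dz: -2*y - 8*z
Step 2: Apply d again to each 2-form coefficient. The only possible 3-form in R^3 is dx ∧ dy ∧ dz, with coefficient
  ∂(coeff of dy∧dz)/∂x - ∂(coeff of dx∧dz)/∂y + ∂(coeff of dx∧dy)/∂z
  = ∂/∂x (-2*y - 8*z) - ∂/∂y (-3*x) + ∂/∂z (6*y).
Each of these terms simplifies to sums of mixed partials that cancel in pairs. The result is 0 (by equality of mixed partials for smooth functions — Schwarz / Clairaut).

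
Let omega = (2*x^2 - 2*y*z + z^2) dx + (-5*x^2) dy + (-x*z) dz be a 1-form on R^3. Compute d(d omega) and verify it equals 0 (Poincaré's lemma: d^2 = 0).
d(d omega) = 0

Step 1: d omega = sum_{i<j} (∂f_j/∂x_i - ∂f_i/∂x_j) dx_i ∧ dx_j:
  coeff of dx ∧ dy: -10*x + 2*z
  coeff of dx ∧ dz: 2*y - 3*z
  coeff of dy ∧ dz: 0
Step 2: Apply d again to each 2-form coefficient. The only possible 3-form in R^3 is dx ∧ dy ∧ dz, with coefficient
  ∂(coeff of dy∧dz)/∂x - ∂(coeff of dx∧dz)/∂y + ∂(coeff of dx∧dy)/∂z
  = ∂/∂x (0) - ∂/∂y (2*y - 3*z) + ∂/∂z (-10*x + 2*z).
Each of these terms simplifies to sums of mixed partials that cancel in pairs. The result is 0 (by equality of mixed partials for smooth functions — Schwarz / Clairaut).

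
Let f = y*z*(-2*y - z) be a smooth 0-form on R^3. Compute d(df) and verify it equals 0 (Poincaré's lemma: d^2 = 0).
d(df) = 0

Step 1: df = sum_i (∂f/∂x_i) dx_i = (0) dx + (z*(-4*y - z)) dy + (2*y*(-y - z)) dz.
Step 2: Apply d again. Using the 1-form formula, the coefficient of dx ∧ dy in d(df) is ∂^2 f/∂x ∂y - ∂^2 f/∂y ∂x = (0) - (0) = 0 (equality of mixed partials for smooth f).
Similarly for dx ∧ dz and dy ∧ dz — all coefficients vanish. So d(df) = 0.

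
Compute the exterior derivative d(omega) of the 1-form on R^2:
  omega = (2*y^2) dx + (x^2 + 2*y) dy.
d(omega) = (2*x - 4*y) dx ∧ dy

For a 1-form omega = sum_i f_i dx_i, the exterior derivative is
  d(omega) = sum_{i < j} (∂f_j/∂x_i - ∂f_i/∂x_j) dx_i ∧ dx_j.
  coefficient of dx ∧ dy: ∂f_2/∂x - ∂f_1/∂y = ∂(x^2 + 2*y)/∂x - ∂(2*y^2)/∂y = 2*x - 4*y
Assembling: d(omega) = (2*x - 4*y) dx ∧ dy.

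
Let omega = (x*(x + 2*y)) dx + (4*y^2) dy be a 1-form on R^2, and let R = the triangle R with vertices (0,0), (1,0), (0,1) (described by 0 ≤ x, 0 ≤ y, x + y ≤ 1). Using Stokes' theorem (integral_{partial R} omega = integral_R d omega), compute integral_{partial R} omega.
integral_(partial R) omega = -1/3

Stokes: integral_partial_R omega = integral_R d omega with d omega = (∂Q/∂x - ∂P/∂y) dx ∧ dy.
  ∂Q/∂x = 0
  ∂P/∂y = 2*x
  integrand = ∂Q/∂x - ∂P/∂y = -2*x.
Integrating over R: integral_0^1 integral_0^{1-x} (-2*x) dy dx = -1/3.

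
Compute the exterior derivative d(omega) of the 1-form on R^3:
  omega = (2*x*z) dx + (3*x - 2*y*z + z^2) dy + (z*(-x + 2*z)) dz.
d(omega) = (3) dx ∧ dy + (-2*x - z) dx ∧ dz + (2*y - 2*z) dy ∧ dz

For a 1-form omega = sum_i f_i dx_i, the exterior derivative is
  d(omega) = sum_{i < j} (∂f_j/∂x_i - ∂f_i/∂x_j) dx_i ∧ dx_j.
  coefficient of dx ∧ dy: ∂f_2/∂x - ∂f_1/∂y = ∂(3*x - 2*y*z + z^2)/∂x - ∂(2*x*z)/∂y = 3
  coefficient of dx ∧ dz: ∂f_3/∂x - ∂f_1/∂z = ∂(z*(-x + 2*z))/∂x - ∂(2*x*z)/∂z = -2*x - z
  coefficient of dy ∧ dz: ∂f_3/∂y - ∂f_2/∂z = ∂(z*(-x + 2*z))/∂y - ∂(3*x - 2*y*z + z^2)/∂z = 2*y - 2*z
Assembling: d(omega) = (3) dx ∧ dy + (-2*x - z) dx ∧ dz + (2*y - 2*z) dy ∧ dz.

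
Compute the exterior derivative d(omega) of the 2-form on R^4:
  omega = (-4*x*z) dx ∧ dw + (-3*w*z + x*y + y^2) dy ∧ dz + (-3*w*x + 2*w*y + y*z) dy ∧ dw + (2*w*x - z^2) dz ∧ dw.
d(omega) = (2*w + 4*x) dx ∧ dz ∧ dw + (y) dx ∧ dy ∧ dz + (-y - 3*z) dy ∧ dz ∧ dw + (-3*w) dx ∧ dy ∧ dw

For a 2-form omega = sum_{i<j} g_{ij} dx_i ∧ dx_j, the exterior derivative is
  d(omega) = sum_{i<j} d(g_{ij}) ∧ dx_i ∧ dx_j = sum_{i<j, k} (∂g_{ij}/∂x_k) dx_k ∧ dx_i ∧ dx_j.
Expand each term, using dx_k ∧ dx_i ∧ dx_j = sgn(permutation) dx_{(a)} ∧ dx_{(b)} ∧ dx_{(c)} with (a < b < c) sorted:
  d(-4*x*z) includes (∂/∂z)(-4*x*z) dz = (-4*x) dz, which multiplied by dx ∧ dw gives (4*x) dx ∧ dz ∧ dw
  d(-3*w*z + x*y + y^2) includes (∂/∂x)(-3*w*z + x*y + y^2) dx = (y) dx, which multiplied by dy ∧ dz gives (y) dx ∧ dy ∧ dz
  d(-3*w*z + x*y + y^2) includes (∂/∂w)(-3*w*z + x*y + y^2) dw = (-3*z) dw, which multiplied by dy ∧ dz gives (-3*z) dy ∧ dz ∧ dw
  d(-3*w*x + 2*w*y + y*z) includes (∂/∂x)(-3*w*x + 2*w*y + y*z) dx = (-3*w) dx, which multiplied by dy ∧ dw gives (-3*w) dx ∧ dy ∧ dw
  d(-3*w*x + 2*w*y + y*z) includes (∂/∂z)(-3*w*x + 2*w*y + y*z) dz = (y) dz, which multiplied by dy ∧ dw gives (-y) dy ∧ dz ∧ dw
  d(2*w*x - z^2) includes (∂/∂x)(2*w*x - z^2) dx = (2*w) dx, which multiplied by dz ∧ dw gives (2*w) dx ∧ dz ∧ dw
Collecting like 3-forms: d(omega) = (2*w + 4*x) dx ∧ dz ∧ dw + (y) dx ∧ dy ∧ dz + (-y - 3*z) dy ∧ dz ∧ dw + (-3*w) dx ∧ dy ∧ dw.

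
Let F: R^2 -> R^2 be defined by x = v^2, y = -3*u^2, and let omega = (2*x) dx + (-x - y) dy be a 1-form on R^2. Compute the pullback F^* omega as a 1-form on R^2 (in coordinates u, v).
F^* omega = (6*u*(-3*u^2 + v^2)) du + (4*v^3) dv

Using F^*(f dg) = (f ∘ F) d(g ∘ F), substitute each coordinate x_i by F_i(u, v) in f_i, and replace dx_i by d F_i = (∂F_i/∂u) du + (∂F_i/∂v) dv.
  For the x component: f_1(F) = 2*v^2; d F_1 = (0) du + (2*v) dv
  For the y component: f_2(F) = 3*u^2 - v^2; d F_2 = (-6*u) du + (0) dv
Combining and collecting du, dv coefficients:
  coeff of du: 6*u*(-3*u^2 + v^2)
  coeff of dv: 4*v^3
F^* omega = (6*u*(-3*u^2 + v^2)) du + (4*v^3) dv.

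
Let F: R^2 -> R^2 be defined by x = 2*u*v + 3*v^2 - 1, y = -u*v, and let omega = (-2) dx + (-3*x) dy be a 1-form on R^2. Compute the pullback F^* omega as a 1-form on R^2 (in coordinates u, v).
F^* omega = (v*(6*u*v + 9*v^2 - 7)) du + (6*u^2*v + 9*u*v^2 - 7*u - 12*v) dv

Using F^*(f dg) = (f ∘ F) d(g ∘ F), substitute each coordinate x_i by F_i(u, v) in f_i, and replace dx_i by d F_i = (∂F_i/∂u) du + (∂F_i/∂v) dv.
  For the x component: f_1(F) = -2; d F_1 = (2*v) du + (2*u + 6*v) dv
  For the y component: f_2(F) = -6*u*v - 9*v^2 + 3; d F_2 = (-v) du + (-u) dv
Combining and collecting du, dv coefficients:
  coeff of du: v*(6*u*v + 9*v^2 - 7)
  coeff of dv: 6*u^2*v + 9*u*v^2 - 7*u - 12*v
F^* omega = (v*(6*u*v + 9*v^2 - 7)) du + (6*u^2*v + 9*u*v^2 - 7*u - 12*v) dv.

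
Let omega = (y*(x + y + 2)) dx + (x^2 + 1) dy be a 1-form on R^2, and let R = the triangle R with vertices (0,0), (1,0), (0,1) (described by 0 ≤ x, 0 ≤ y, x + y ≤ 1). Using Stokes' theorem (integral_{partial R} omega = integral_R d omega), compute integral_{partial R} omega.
integral_(partial R) omega = -7/6

Stokes: integral_partial_R omega = integral_R d omega with d omega = (∂Q/∂x - ∂P/∂y) dx ∧ dy.
  ∂Q/∂x = 2*x
  ∂P/∂y = x + 2*y + 2
  integrand = ∂Q/∂x - ∂P/∂y = x - 2*y - 2.
Integrating over R: integral_0^1 integral_0^{1-x} (x - 2*y - 2) dy dx = -7/6.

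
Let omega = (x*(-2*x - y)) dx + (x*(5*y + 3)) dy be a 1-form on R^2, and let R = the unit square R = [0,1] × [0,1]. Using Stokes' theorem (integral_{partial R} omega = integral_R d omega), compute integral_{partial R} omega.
integral_(partial R) omega = 6

Stokes: integral_partial_R omega = integral_R d omega with d omega = (∂Q/∂x - ∂P/∂y) dx ∧ dy.
  ∂Q/∂x = 5*y + 3
  ∂P/∂y = -x
  integrand = ∂Q/∂x - ∂P/∂y = x + 5*y + 3.
Integrating over R: integral_0^1 integral_0^1 (x + 5*y + 3) dx dy = 6.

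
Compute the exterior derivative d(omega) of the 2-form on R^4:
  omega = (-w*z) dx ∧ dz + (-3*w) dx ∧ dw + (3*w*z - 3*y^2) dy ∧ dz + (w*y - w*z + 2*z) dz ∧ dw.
d(omega) = (-z) dx ∧ dz ∧ dw + (w + 3*z) dy ∧ dz ∧ dw

For a 2-form omega = sum_{i<j} g_{ij} dx_i ∧ dx_j, the exterior derivative is
  d(omega) = sum_{i<j} d(g_{ij}) ∧ dx_i ∧ dx_j = sum_{i<j, k} (∂g_{ij}/∂x_k) dx_k ∧ dx_i ∧ dx_j.
Expand each term, using dx_k ∧ dx_i ∧ dx_j = sgn(permutation) dx_{(a)} ∧ dx_{(b)} ∧ dx_{(c)} with (a < b < c) sorted:
  d(-w*z) includes (∂/∂w)(-w*z) dw = (-z) dw, which multiplied by dx ∧ dz gives (-z) dx ∧ dz ∧ dw
  d(3*w*z - 3*y^2) includes (∂/∂w)(3*w*z - 3*y^2) dw = (3*z) dw, which multiplied by dy ∧ dz gives (3*z) dy ∧ dz ∧ dw
  d(w*y - w*z + 2*z) includes (∂/∂y)(w*y - w*z + 2*z) dy = (w) dy, which multiplied by dz ∧ dw gives (w) dy ∧ dz ∧ dw
Collecting like 3-forms: d(omega) = (-z) dx ∧ dz ∧ dw + (w + 3*z) dy ∧ dz ∧ dw.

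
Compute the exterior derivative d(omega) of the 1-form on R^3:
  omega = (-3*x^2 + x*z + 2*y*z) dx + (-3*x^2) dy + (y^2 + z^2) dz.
d(omega) = (-6*x - 2*z) dx ∧ dy + (-x - 2*y) dx ∧ dz + (2*y) dy ∧ dz

For a 1-form omega = sum_i f_i dx_i, the exterior derivative is
  d(omega) = sum_{i < j} (∂f_j/∂x_i - ∂f_i/∂x_j) dx_i ∧ dx_j.
  coefficient of dx ∧ dy: ∂f_2/∂x - ∂f_1/∂y = ∂(-3*x^2)/∂x - ∂(-3*x^2 + x*z + 2*y*z)/∂y = -6*x - 2*z
  coefficient of dx ∧ dz: ∂f_3/∂x - ∂f_1/∂z = ∂(y^2 + z^2)/∂x - ∂(-3*x^2 + x*z + 2*y*z)/∂z = -x - 2*y
  coefficient of dy ∧ dz: ∂f_3/∂y - ∂f_2/∂z = ∂(y^2 + z^2)/∂y - ∂(-3*x^2)/∂z = 2*y
Assembling: d(omega) = (-6*x - 2*z) dx ∧ dy + (-x - 2*y) dx ∧ dz + (2*y) dy ∧ dz.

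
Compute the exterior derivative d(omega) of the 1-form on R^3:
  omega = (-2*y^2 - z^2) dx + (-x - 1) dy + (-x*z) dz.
d(omega) = (4*y - 1) dx ∧ dy + (z) dx ∧ dz

For a 1-form omega = sum_i f_i dx_i, the exterior derivative is
  d(omega) = sum_{i < j} (∂f_j/∂x_i - ∂f_i/∂x_j) dx_i ∧ dx_j.
  coefficient of dx ∧ dy: ∂f_2/∂x - ∂f_1/∂y = ∂(-x - 1)/∂x - ∂(-2*y^2 - z^2)/∂y = 4*y - 1
  coefficient of dx ∧ dz: ∂f_3/∂x - ∂f_1/∂z = ∂(-x*z)/∂x - ∂(-2*y^2 - z^2)/∂z = z
Assembling: d(omega) = (4*y - 1) dx ∧ dy + (z) dx ∧ dz.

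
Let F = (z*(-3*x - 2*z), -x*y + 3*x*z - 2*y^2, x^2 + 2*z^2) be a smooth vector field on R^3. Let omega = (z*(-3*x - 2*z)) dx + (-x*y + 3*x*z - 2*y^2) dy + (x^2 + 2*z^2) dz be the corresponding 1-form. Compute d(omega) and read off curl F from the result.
d(omega) = (-3*x) dy ∧ dz + (-5*x - 4*z) dz ∧ dx + (-y + 3*z) dx ∧ dy; curl F = (-3*x, -5*x - 4*z, -y + 3*z)

d omega = sum_{i<j} (∂f_j/∂x_i - ∂f_i/∂x_j) dx_i ∧ dx_j. Under the identification (dy ∧ dz, dz ∧ dx, dx ∧ dy) ↔ (e_x, e_y, e_z), the coefficients are exactly the components of curl F. Compute:
  ∂R/∂y - ∂Q/∂z = (0) - (3*x) = -3*x
  ∂P/∂z - ∂R/∂x = (-3*x - 4*z) - (2*x) = -5*x - 4*z
  ∂Q/∂x - ∂P/∂y = (-y + 3*z) - (0) = -y + 3*z.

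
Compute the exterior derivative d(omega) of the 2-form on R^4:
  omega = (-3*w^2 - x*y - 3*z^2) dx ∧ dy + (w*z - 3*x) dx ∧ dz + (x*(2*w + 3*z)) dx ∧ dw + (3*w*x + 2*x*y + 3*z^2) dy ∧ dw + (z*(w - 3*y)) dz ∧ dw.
d(omega) = (-6*z) dx ∧ dy ∧ dz + (-3*w + 2*y) dx ∧ dy ∧ dw + (-3*x + z) dx ∧ dz ∧ dw + (-9*z) dy ∧ dz ∧ dw

For a 2-form omega = sum_{i<j} g_{ij} dx_i ∧ dx_j, the exterior derivative is
  d(omega) = sum_{i<j} d(g_{ij}) ∧ dx_i ∧ dx_j = sum_{i<j, k} (∂g_{ij}/∂x_k) dx_k ∧ dx_i ∧ dx_j.
Expand each term, using dx_k ∧ dx_i ∧ dx_j = sgn(permutation) dx_{(a)} ∧ dx_{(b)} ∧ dx_{(c)} with (a < b < c) sorted:
  d(-3*w^2 - x*y - 3*z^2) includes (∂/∂z)(-3*w^2 - x*y - 3*z^2) dz = (-6*z) dz, which multiplied by dx ∧ dy gives (-6*z) dx ∧ dy ∧ dz
  d(-3*w^2 - x*y - 3*z^2) includes (∂/∂w)(-3*w^2 - x*y - 3*z^2) dw = (-6*w) dw, which multiplied by dx ∧ dy gives (-6*w) dx ∧ dy ∧ dw
  d(w*z - 3*x) includes (∂/∂w)(w*z - 3*x) dw = (z) dw, which multiplied by dx ∧ dz gives (z) dx ∧ dz ∧ dw
  d(x*(2*w + 3*z)) includes (∂/∂z)(x*(2*w + 3*z)) dz = (3*x) dz, which multiplied by dx ∧ dw gives (-3*x) dx ∧ dz ∧ dw
  d(3*w*x + 2*x*y + 3*z^2) includes (∂/∂x)(3*w*x + 2*x*y + 3*z^2) dx = (3*w + 2*y) dx, which multiplied by dy ∧ dw gives (3*w + 2*y) dx ∧ dy ∧ dw
  d(3*w*x + 2*x*y + 3*z^2) includes (∂/∂z)(3*w*x + 2*x*y + 3*z^2) dz = (6*z) dz, which multiplied by dy ∧ dw gives (-6*z) dy ∧ dz ∧ dw
  d(z*(w - 3*y)) includes (∂/∂y)(z*(w - 3*y)) dy = (-3*z) dy, which multiplied by dz ∧ dw gives (-3*z) dy ∧ dz ∧ dw
Collecting like 3-forms: d(omega) = (-6*z) dx ∧ dy ∧ dz + (-3*w + 2*y) dx ∧ dy ∧ dw + (-3*x + z) dx ∧ dz ∧ dw + (-9*z) dy ∧ dz ∧ dw.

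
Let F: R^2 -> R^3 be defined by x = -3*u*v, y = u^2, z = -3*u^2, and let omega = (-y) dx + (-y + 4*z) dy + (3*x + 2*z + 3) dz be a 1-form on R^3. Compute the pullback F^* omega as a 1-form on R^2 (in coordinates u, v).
F^* omega = (u*(10*u^2 + 57*u*v - 18)) du + (3*u^3) dv

Using F^*(f dg) = (f ∘ F) d(g ∘ F), substitute each coordinate x_i by F_i(u, v) in f_i, and replace dx_i by d F_i = (∂F_i/∂u) du + (∂F_i/∂v) dv.
  For the x component: f_1(F) = -u^2; d F_1 = (-3*v) du + (-3*u) dv
  For the y component: f_2(F) = -13*u^2; d F_2 = (2*u) du + (0) dv
  For the z component: f_3(F) = -6*u^2 - 9*u*v + 3; d F_3 = (-6*u) du + (0) dv
Combining and collecting du, dv coefficients:
  coeff of du: u*(10*u^2 + 57*u*v - 18)
  coeff of dv: 3*u^3
F^* omega = (u*(10*u^2 + 57*u*v - 18)) du + (3*u^3) dv.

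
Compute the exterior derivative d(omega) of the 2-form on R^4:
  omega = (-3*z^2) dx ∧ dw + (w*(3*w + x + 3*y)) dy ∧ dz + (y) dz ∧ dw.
d(omega) = (6*z) dx ∧ dz ∧ dw + (w) dx ∧ dy ∧ dz + (6*w + x + 3*y + 1) dy ∧ dz ∧ dw

For a 2-form omega = sum_{i<j} g_{ij} dx_i ∧ dx_j, the exterior derivative is
  d(omega) = sum_{i<j} d(g_{ij}) ∧ dx_i ∧ dx_j = sum_{i<j, k} (∂g_{ij}/∂x_k) dx_k ∧ dx_i ∧ dx_j.
Expand each term, using dx_k ∧ dx_i ∧ dx_j = sgn(permutation) dx_{(a)} ∧ dx_{(b)} ∧ dx_{(c)} with (a < b < c) sorted:
  d(-3*z^2) includes (∂/∂z)(-3*z^2) dz = (-6*z) dz, which multiplied by dx ∧ dw gives (6*z) dx ∧ dz ∧ dw
  d(w*(3*w + x + 3*y)) includes (∂/∂x)(w*(3*w + x + 3*y)) dx = (w) dx, which multiplied by dy ∧ dz gives (w) dx ∧ dy ∧ dz
  d(w*(3*w + x + 3*y)) includes (∂/∂w)(w*(3*w + x + 3*y)) dw = (6*w + x + 3*y) dw, which multiplied by dy ∧ dz gives (6*w + x + 3*y) dy ∧ dz ∧ dw
  d(y) includes (∂/∂y)(y) dy = (1) dy, which multiplied by dz ∧ dw gives (1) dy ∧ dz ∧ dw
Collecting like 3-forms: d(omega) = (6*z) dx ∧ dz ∧ dw + (w) dx ∧ dy ∧ dz + (6*w + x + 3*y + 1) dy ∧ dz ∧ dw.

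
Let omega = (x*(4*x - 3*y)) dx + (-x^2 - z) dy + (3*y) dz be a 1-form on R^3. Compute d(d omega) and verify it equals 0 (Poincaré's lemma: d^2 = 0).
d(d omega) = 0

Step 1: d omega = sum_{i<j} (∂f_j/∂x_i - ∂f_i/∂x_j) dx_i ∧ dx_j:
  coeff of dx ∧ dy: x
  coeff of dx ∧ dz: 0
  coeff of dy ∧ dz: 4
Step 2: Apply d again to each 2-form coefficient. The only possible 3-form in R^3 is dx ∧ dy ∧ dz, with coefficient
  ∂(coeff of dy∧dz)/∂x - ∂(coeff of dx∧dz)/∂y + ∂(coeff of dx∧dy)/∂z
  = ∂/∂x (4) - ∂/∂y (0) + ∂/∂z (x).
Each of these terms simplifies to sums of mixed partials that cancel in pairs. The result is 0 (by equality of mixed partials for smooth functions — Schwarz / Clairaut).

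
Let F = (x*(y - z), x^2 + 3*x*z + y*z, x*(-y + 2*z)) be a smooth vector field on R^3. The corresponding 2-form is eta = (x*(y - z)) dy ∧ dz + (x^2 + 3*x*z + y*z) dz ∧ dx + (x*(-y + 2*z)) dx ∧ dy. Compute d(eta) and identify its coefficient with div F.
d(eta) = (2*x + y) dx ∧ dy ∧ dz; div F = 2*x + y

For a 2-form in R^3 of the form above, applying d gives a 3-form with coefficient ∂P/∂x + ∂Q/∂y + ∂R/∂z:
  ∂P/∂x = y - z
  ∂Q/∂y = z
  ∂R/∂z = 2*x
Sum = 2*x + y, which is exactly div F.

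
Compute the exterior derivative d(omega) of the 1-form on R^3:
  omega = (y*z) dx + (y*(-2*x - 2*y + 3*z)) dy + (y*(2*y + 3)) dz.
d(omega) = (-2*y - z) dx ∧ dy + (-y) dx ∧ dz + (y + 3) dy ∧ dz

For a 1-form omega = sum_i f_i dx_i, the exterior derivative is
  d(omega) = sum_{i < j} (∂f_j/∂x_i - ∂f_i/∂x_j) dx_i ∧ dx_j.
  coefficient of dx ∧ dy: ∂f_2/∂x - ∂f_1/∂y = ∂(y*(-2*x - 2*y + 3*z))/∂x - ∂(y*z)/∂y = -2*y - z
  coefficient of dx ∧ dz: ∂f_3/∂x - ∂f_1/∂z = ∂(y*(2*y + 3))/∂x - ∂(y*z)/∂z = -y
  coefficient of dy ∧ dz: ∂f_3/∂y - ∂f_2/∂z = ∂(y*(2*y + 3))/∂y - ∂(y*(-2*x - 2*y + 3*z))/∂z = y + 3
Assembling: d(omega) = (-2*y - z) dx ∧ dy + (-y) dx ∧ dz + (y + 3) dy ∧ dz.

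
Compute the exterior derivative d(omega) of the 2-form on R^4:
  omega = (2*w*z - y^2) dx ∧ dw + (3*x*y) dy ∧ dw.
d(omega) = (5*y) dx ∧ dy ∧ dw + (-2*w) dx ∧ dz ∧ dw

For a 2-form omega = sum_{i<j} g_{ij} dx_i ∧ dx_j, the exterior derivative is
  d(omega) = sum_{i<j} d(g_{ij}) ∧ dx_i ∧ dx_j = sum_{i<j, k} (∂g_{ij}/∂x_k) dx_k ∧ dx_i ∧ dx_j.
Expand each term, using dx_k ∧ dx_i ∧ dx_j = sgn(permutation) dx_{(a)} ∧ dx_{(b)} ∧ dx_{(c)} with (a < b < c) sorted:
  d(2*w*z - y^2) includes (∂/∂y)(2*w*z - y^2) dy = (-2*y) dy, which multiplied by dx ∧ dw gives (2*y) dx ∧ dy ∧ dw
  d(2*w*z - y^2) includes (∂/∂z)(2*w*z - y^2) dz = (2*w) dz, which multiplied by dx ∧ dw gives (-2*w) dx ∧ dz ∧ dw
  d(3*x*y) includes (∂/∂x)(3*x*y) dx = (3*y) dx, which multiplied by dy ∧ dw gives (3*y) dx ∧ dy ∧ dw
Collecting like 3-forms: d(omega) = (5*y) dx ∧ dy ∧ dw + (-2*w) dx ∧ dz ∧ dw.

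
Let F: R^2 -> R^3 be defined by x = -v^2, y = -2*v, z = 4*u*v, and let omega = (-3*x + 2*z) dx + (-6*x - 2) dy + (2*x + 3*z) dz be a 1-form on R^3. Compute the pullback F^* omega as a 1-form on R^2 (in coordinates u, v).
F^* omega = (8*v^2*(6*u - v)) du + (48*u^2*v - 24*u*v^2 - 6*v^3 - 12*v^2 + 4) dv

Using F^*(f dg) = (f ∘ F) d(g ∘ F), substitute each coordinate x_i by F_i(u, v) in f_i, and replace dx_i by d F_i = (∂F_i/∂u) du + (∂F_i/∂v) dv.
  For the x component: f_1(F) = v*(8*u + 3*v); d F_1 = (0) du + (-2*v) dv
  For the y component: f_2(F) = 6*v^2 - 2; d F_2 = (0) du + (-2) dv
  For the z component: f_3(F) = 2*v*(6*u - v); d F_3 = (4*v) du + (4*u) dv
Combining and collecting du, dv coefficients:
  coeff of du: 8*v^2*(6*u - v)
  coeff of dv: 48*u^2*v - 24*u*v^2 - 6*v^3 - 12*v^2 + 4
F^* omega = (8*v^2*(6*u - v)) du + (48*u^2*v - 24*u*v^2 - 6*v^3 - 12*v^2 + 4) dv.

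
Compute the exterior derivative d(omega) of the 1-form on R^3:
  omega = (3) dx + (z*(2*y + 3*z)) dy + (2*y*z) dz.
d(omega) = (-2*y - 4*z) dy ∧ dz

For a 1-form omega = sum_i f_i dx_i, the exterior derivative is
  d(omega) = sum_{i < j} (∂f_j/∂x_i - ∂f_i/∂x_j) dx_i ∧ dx_j.
  coefficient of dy ∧ dz: ∂f_3/∂y - ∂f_2/∂z = ∂(2*y*z)/∂y - ∂(z*(2*y + 3*z))/∂z = -2*y - 4*z
Assembling: d(omega) = (-2*y - 4*z) dy ∧ dz.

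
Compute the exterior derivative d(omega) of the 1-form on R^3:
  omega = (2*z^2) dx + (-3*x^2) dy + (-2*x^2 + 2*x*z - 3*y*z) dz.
d(omega) = (-6*x) dx ∧ dy + (-4*x - 2*z) dx ∧ dz + (-3*z) dy ∧ dz

For a 1-form omega = sum_i f_i dx_i, the exterior derivative is
  d(omega) = sum_{i < j} (∂f_j/∂x_i - ∂f_i/∂x_j) dx_i ∧ dx_j.
  coefficient of dx ∧ dy: ∂f_2/∂x - ∂f_1/∂y = ∂(-3*x^2)/∂x - ∂(2*z^2)/∂y = -6*x
  coefficient of dx ∧ dz: ∂f_3/∂x - ∂f_1/∂z = ∂(-2*x^2 + 2*x*z - 3*y*z)/∂x - ∂(2*z^2)/∂z = -4*x - 2*z
  coefficient of dy ∧ dz: ∂f_3/∂y - ∂f_2/∂z = ∂(-2*x^2 + 2*x*z - 3*y*z)/∂y - ∂(-3*x^2)/∂z = -3*z
Assembling: d(omega) = (-6*x) dx ∧ dy + (-4*x - 2*z) dx ∧ dz + (-3*z) dy ∧ dz.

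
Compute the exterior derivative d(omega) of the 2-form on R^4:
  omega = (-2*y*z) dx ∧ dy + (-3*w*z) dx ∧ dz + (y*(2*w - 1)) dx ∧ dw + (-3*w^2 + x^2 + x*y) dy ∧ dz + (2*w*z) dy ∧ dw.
d(omega) = (2*x - y) dx ∧ dy ∧ dz + (-3*z) dx ∧ dz ∧ dw + (1 - 2*w) dx ∧ dy ∧ dw + (-8*w) dy ∧ dz ∧ dw

For a 2-form omega = sum_{i<j} g_{ij} dx_i ∧ dx_j, the exterior derivative is
  d(omega) = sum_{i<j} d(g_{ij}) ∧ dx_i ∧ dx_j = sum_{i<j, k} (∂g_{ij}/∂x_k) dx_k ∧ dx_i ∧ dx_j.
Expand each term, using dx_k ∧ dx_i ∧ dx_j = sgn(permutation) dx_{(a)} ∧ dx_{(b)} ∧ dx_{(c)} with (a < b < c) sorted:
  d(-2*y*z) includes (∂/∂z)(-2*y*z) dz = (-2*y) dz, which multiplied by dx ∧ dy gives (-2*y) dx ∧ dy ∧ dz
  d(-3*w*z) includes (∂/∂w)(-3*w*z) dw = (-3*z) dw, which multiplied by dx ∧ dz gives (-3*z) dx ∧ dz ∧ dw
  d(y*(2*w - 1)) includes (∂/∂y)(y*(2*w - 1)) dy = (2*w - 1) dy, which multiplied by dx ∧ dw gives (1 - 2*w) dx ∧ dy ∧ dw
  d(-3*w^2 + x^2 + x*y) includes (∂/∂x)(-3*w^2 + x^2 + x*y) dx = (2*x + y) dx, which multiplied by dy ∧ dz gives (2*x + y) dx ∧ dy ∧ dz
  d(-3*w^2 + x^2 + x*y) includes (∂/∂w)(-3*w^2 + x^2 + x*y) dw = (-6*w) dw, which multiplied by dy ∧ dz gives (-6*w) dy ∧ dz ∧ dw
  d(2*w*z) includes (∂/∂z)(2*w*z) dz = (2*w) dz, which multiplied by dy ∧ dw gives (-2*w) dy ∧ dz ∧ dw
Collecting like 3-forms: d(omega) = (2*x - y) dx ∧ dy ∧ dz + (-3*z) dx ∧ dz ∧ dw + (1 - 2*w) dx ∧ dy ∧ dw + (-8*w) dy ∧ dz ∧ dw.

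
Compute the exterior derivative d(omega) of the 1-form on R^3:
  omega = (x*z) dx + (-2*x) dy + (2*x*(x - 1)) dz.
d(omega) = (-2) dx ∧ dy + (3*x - 2) dx ∧ dz

For a 1-form omega = sum_i f_i dx_i, the exterior derivative is
  d(omega) = sum_{i < j} (∂f_j/∂x_i - ∂f_i/∂x_j) dx_i ∧ dx_j.
  coefficient of dx ∧ dy: ∂f_2/∂x - ∂f_1/∂y = ∂(-2*x)/∂x - ∂(x*z)/∂y = -2
  coefficient of dx ∧ dz: ∂f_3/∂x - ∂f_1/∂z = ∂(2*x*(x - 1))/∂x - ∂(x*z)/∂z = 3*x - 2
Assembling: d(omega) = (-2) dx ∧ dy + (3*x - 2) dx ∧ dz.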